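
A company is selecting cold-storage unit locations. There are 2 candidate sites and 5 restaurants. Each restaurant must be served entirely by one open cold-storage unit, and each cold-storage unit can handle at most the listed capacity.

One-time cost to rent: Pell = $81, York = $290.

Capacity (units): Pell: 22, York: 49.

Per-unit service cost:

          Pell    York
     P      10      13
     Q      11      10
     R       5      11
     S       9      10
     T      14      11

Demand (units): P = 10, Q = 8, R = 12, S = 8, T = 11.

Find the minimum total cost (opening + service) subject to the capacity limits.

Minimum total cost: 812

Open {Pell, York}: P→Pell 10·10=100, Q→York 10·8=80, R→Pell 5·12=60, S→York 10·8=80, T→York 11·11=121.
Loads: Pell carries 22/22, York carries 27/49. Service 441; fixed 371; total 812.
Next best feasible plan costs 833.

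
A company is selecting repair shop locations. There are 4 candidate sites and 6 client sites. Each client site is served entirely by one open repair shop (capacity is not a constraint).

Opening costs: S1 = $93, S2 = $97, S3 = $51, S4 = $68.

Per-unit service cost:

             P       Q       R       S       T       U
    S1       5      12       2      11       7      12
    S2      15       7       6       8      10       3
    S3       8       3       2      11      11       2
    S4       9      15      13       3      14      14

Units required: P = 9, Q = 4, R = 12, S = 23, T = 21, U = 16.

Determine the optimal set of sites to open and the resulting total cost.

For any fixed open set, each client site goes to its cheapest open site; total = fixed + service.
{S1, S3, S4}: P→S1 5·9=45, Q→S3 3·4=12, R→S1 2·12=24, S→S4 3·23=69, T→S1 7·21=147, U→S3 2·16=32. Service 329; fixed 212; total 541.
{S3, S4}: service 440 + fixed 119 = 559
{S1, S2, S4}: P→S1 5·9=45, Q→S2 7·4=28, R→S1 2·12=24, S→S4 3·23=69, T→S1 7·21=147, U→S2 3·16=48. Service 361; fixed 258; total 619.
{S1, S2, S3, S4}: service 329 + fixed 309 = 638
No other subset beats 541.

Open S1, S3 and S4; minimum total cost 541.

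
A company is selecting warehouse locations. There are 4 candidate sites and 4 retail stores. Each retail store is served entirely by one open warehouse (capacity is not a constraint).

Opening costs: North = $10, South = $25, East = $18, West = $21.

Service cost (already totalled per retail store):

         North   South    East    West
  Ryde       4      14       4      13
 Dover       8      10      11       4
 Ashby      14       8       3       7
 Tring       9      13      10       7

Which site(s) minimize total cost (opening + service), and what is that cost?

Open North only; minimum total cost 45.

For any fixed open set, each retail store goes to its cheapest open site; total = fixed + service.
{North}: Ryde→North 4, Dover→North 8, Ashby→North 14, Tring→North 9. Service 35; fixed 10; total 45.
{East}: Ryde→East 4, Dover→East 11, Ashby→East 3, Tring→East 10. Service 28; fixed 18; total 46.
{North, East}: service 24 + fixed 28 = 52
{North, South, East, West}: Ryde→North 4, Dover→West 4, Ashby→East 3, Tring→West 7. Service 18; fixed 74; total 92.
(All 15 nonempty subsets were checked; North only is lowest.)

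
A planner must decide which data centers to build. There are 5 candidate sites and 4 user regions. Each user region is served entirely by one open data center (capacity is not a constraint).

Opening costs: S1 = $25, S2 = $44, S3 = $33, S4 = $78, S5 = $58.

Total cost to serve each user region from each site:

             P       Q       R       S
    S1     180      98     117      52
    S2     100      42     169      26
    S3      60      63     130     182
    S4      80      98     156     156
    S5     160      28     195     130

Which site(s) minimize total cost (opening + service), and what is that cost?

For any fixed open set, each user region goes to its cheapest open site; total = fixed + service.
{S2, S3}: P→S3 60, Q→S2 42, R→S3 130, S→S2 26. Service 258; fixed 77; total 335.
{S1, S2, S3}: service 245 + fixed 102 = 347
{S1, S3}: service 292 + fixed 58 = 350
{S1, S2, S3, S4, S5}: service 231 + fixed 238 = 469
No other subset beats 335.

Open S2 and S3; minimum total cost 335.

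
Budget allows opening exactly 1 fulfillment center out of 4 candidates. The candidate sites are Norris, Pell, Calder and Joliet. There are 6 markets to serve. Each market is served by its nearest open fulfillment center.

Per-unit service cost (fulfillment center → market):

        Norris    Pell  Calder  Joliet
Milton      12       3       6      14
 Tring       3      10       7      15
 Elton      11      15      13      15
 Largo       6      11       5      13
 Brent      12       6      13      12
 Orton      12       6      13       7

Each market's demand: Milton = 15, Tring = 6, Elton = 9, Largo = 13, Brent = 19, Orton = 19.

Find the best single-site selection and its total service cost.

With exactly 1 open, each market uses its cheapest among the chosen.
{Pell}: Milton→Pell 3·15=45, Tring→Pell 10·6=60, Elton→Pell 15·9=135, Largo→Pell 11·13=143, Brent→Pell 6·19=114, Orton→Pell 6·19=114. Service cost 611.
{Calder}: service cost 808
{Norris}: service cost 831
Among all 4 size-1 choices, {Pell} is lowest.

Choose Pell only; total service cost 611.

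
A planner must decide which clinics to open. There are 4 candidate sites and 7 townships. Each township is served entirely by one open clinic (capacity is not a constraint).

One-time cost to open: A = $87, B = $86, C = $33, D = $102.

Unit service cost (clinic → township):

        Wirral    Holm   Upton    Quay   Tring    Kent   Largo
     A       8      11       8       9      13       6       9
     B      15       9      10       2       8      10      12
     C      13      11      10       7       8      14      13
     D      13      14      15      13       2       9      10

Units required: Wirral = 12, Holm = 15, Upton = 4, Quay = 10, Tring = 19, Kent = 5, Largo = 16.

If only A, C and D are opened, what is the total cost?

Each township is assigned to its cheapest site among the open ones.
{A, C, D}: Wirral→A 8·12=96, Holm→A 11·15=165, Upton→A 8·4=32, Quay→C 7·10=70, Tring→D 2·19=38, Kent→A 6·5=30, Largo→A 9·16=144. Service 575; fixed 222; total 797.

Total cost: 797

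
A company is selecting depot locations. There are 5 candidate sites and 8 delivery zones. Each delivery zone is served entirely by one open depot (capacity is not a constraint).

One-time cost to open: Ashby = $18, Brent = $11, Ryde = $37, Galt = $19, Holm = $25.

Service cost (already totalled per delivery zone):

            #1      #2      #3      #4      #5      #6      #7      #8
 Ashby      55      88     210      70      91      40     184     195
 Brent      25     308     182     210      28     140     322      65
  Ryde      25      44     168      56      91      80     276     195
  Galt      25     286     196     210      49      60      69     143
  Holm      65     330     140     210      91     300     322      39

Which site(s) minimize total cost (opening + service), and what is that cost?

For any fixed open set, each delivery zone goes to its cheapest open site; total = fixed + service.
{Ashby, Brent, Ryde, Galt, Holm}: #1→Brent 25, #2→Ryde 44, #3→Holm 140, #4→Ryde 56, #5→Brent 28, #6→Ashby 40, #7→Galt 69, #8→Holm 39. Service 441; fixed 110; total 551.
{Brent, Ryde, Galt, Holm}: #1→Brent 25, #2→Ryde 44, #3→Holm 140, #4→Ryde 56, #5→Brent 28, #6→Galt 60, #7→Galt 69, #8→Holm 39. Service 461; fixed 92; total 553.
{Ashby, Ryde, Galt, Holm}: service 462 + fixed 99 = 561
{Brent}: #1→Brent 25, #2→Brent 308, #3→Brent 182, #4→Brent 210, #5→Brent 28, #6→Brent 140, #7→Brent 322, #8→Brent 65. Service 1280; fixed 11; total 1291.
No other subset beats 551.

Open Ashby, Brent, Ryde, Galt and Holm; minimum total cost 551.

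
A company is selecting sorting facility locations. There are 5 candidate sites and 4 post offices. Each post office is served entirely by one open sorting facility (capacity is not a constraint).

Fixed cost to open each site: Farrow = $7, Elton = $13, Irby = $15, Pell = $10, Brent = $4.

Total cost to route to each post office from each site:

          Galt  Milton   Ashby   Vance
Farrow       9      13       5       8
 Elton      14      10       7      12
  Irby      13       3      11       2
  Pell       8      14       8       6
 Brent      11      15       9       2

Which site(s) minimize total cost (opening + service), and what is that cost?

For any fixed open set, each post office goes to its cheapest open site; total = fixed + service.
{Farrow, Brent}: Galt→Farrow 9, Milton→Farrow 13, Ashby→Farrow 5, Vance→Brent 2. Service 29; fixed 11; total 40.
{Farrow, Irby}: Galt→Farrow 9, Milton→Irby 3, Ashby→Farrow 5, Vance→Irby 2. Service 19; fixed 22; total 41.
{Brent}: Galt→Brent 11, Milton→Brent 15, Ashby→Brent 9, Vance→Brent 2. Service 37; fixed 4; total 41.
{Farrow, Elton, Irby, Pell, Brent}: service 18 + fixed 49 = 67
No other subset beats 40.

Open Farrow and Brent; minimum total cost 40.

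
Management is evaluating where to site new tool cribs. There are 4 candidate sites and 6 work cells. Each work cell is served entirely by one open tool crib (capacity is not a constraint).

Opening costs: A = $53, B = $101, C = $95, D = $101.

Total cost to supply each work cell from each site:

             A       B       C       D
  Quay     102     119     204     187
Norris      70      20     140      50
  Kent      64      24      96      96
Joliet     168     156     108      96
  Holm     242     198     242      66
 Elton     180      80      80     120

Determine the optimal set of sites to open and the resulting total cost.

Open B and D; minimum total cost 607.

For any fixed open set, each work cell goes to its cheapest open site; total = fixed + service.
{B, D}: Quay→B 119, Norris→B 20, Kent→B 24, Joliet→D 96, Holm→D 66, Elton→B 80. Service 405; fixed 202; total 607.
{A, B, D}: service 388 + fixed 255 = 643
{A, D}: service 498 + fixed 154 = 652
{A, B, C, D}: Quay→A 102, Norris→B 20, Kent→B 24, Joliet→D 96, Holm→D 66, Elton→B 80. Service 388; fixed 350; total 738.
(All 15 nonempty subsets were checked; B and D is lowest.)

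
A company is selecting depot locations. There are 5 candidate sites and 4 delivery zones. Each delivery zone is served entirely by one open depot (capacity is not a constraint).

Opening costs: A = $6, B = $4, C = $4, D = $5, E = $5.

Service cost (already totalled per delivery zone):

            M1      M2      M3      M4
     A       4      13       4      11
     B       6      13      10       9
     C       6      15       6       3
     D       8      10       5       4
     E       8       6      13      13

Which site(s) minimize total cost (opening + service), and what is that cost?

Open C and E; minimum total cost 30.

For any fixed open set, each delivery zone goes to its cheapest open site; total = fixed + service.
{C, E}: M1→C 6, M2→E 6, M3→C 6, M4→C 3. Service 21; fixed 9; total 30.
{A, C, E}: M1→A 4, M2→E 6, M3→A 4, M4→C 3. Service 17; fixed 15; total 32.
{D}: M1→D 8, M2→D 10, M3→D 5, M4→D 4. Service 27; fixed 5; total 32.
{A, B, C, D, E}: M1→A 4, M2→E 6, M3→A 4, M4→C 3. Service 17; fixed 24; total 41.
No other subset beats 30.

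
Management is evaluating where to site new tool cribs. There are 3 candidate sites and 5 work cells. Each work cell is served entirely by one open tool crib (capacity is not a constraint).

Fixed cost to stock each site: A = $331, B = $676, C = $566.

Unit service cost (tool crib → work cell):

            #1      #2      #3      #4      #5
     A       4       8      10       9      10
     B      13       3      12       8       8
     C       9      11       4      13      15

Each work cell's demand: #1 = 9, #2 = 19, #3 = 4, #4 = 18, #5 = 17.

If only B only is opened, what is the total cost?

Total cost: 1178

Each work cell is assigned to its cheapest site among the open ones.
{B}: #1→B 13·9=117, #2→B 3·19=57, #3→B 12·4=48, #4→B 8·18=144, #5→B 8·17=136. Service 502; fixed 676; total 1178.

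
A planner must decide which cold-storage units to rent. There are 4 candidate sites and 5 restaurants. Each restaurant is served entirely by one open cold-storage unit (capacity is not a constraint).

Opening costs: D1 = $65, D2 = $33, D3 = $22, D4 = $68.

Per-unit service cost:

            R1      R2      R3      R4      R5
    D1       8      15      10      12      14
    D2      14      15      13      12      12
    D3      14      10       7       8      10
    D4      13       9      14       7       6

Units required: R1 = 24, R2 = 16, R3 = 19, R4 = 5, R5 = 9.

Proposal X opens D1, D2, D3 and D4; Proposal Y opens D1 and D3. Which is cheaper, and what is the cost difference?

Proposal X: {D1, D2, D3, D4}: R1→D1 8·24=192, R2→D4 9·16=144, R3→D3 7·19=133, R4→D4 7·5=35, R5→D4 6·9=54. Service 558; fixed 188; total 746.
Proposal Y: {D1, D3}: R1→D1 8·24=192, R2→D3 10·16=160, R3→D3 7·19=133, R4→D3 8·5=40, R5→D3 10·9=90. Service 615; fixed 87; total 702.
Difference: |746 − 702| = 44.

Proposal Y is cheaper by 44.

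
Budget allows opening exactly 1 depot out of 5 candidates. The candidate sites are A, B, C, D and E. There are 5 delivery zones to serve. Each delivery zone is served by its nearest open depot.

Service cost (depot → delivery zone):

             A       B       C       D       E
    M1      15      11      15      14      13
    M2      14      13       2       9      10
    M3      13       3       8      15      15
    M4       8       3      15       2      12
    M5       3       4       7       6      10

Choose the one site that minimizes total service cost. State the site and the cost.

With exactly 1 open, each delivery zone uses its cheapest among the chosen.
{B}: M1→B 11, M2→B 13, M3→B 3, M4→B 3, M5→B 4. Service cost 34.
{D}: service cost 46
{C}: service cost 47
Among all 5 size-1 choices, {B} is lowest.

Choose B only; total service cost 34.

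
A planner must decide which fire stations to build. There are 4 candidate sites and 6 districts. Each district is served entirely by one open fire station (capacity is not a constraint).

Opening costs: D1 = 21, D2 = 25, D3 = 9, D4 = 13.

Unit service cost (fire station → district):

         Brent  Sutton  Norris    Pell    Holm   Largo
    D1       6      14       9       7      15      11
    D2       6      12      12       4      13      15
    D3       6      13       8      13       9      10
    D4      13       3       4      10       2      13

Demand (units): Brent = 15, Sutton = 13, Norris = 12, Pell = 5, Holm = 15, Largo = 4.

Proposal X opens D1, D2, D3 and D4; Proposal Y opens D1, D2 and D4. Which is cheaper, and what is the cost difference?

Proposal Y is cheaper by 5.

Proposal X: {D1, D2, D3, D4}: Brent→D1 6·15=90, Sutton→D4 3·13=39, Norris→D4 4·12=48, Pell→D2 4·5=20, Holm→D4 2·15=30, Largo→D3 10·4=40. Service 267; fixed 68; total 335.
Proposal Y: {D1, D2, D4}: Brent→D1 6·15=90, Sutton→D4 3·13=39, Norris→D4 4·12=48, Pell→D2 4·5=20, Holm→D4 2·15=30, Largo→D1 11·4=44. Service 271; fixed 59; total 330.
Difference: |335 − 330| = 5.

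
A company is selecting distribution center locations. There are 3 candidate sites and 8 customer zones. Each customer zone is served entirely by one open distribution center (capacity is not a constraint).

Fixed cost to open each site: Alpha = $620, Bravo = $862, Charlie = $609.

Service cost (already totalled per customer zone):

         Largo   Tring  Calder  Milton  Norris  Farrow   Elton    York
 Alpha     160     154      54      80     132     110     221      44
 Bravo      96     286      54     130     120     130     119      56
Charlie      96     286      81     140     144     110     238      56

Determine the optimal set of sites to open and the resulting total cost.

For any fixed open set, each customer zone goes to its cheapest open site; total = fixed + service.
{Alpha}: Largo→Alpha 160, Tring→Alpha 154, Calder→Alpha 54, Milton→Alpha 80, Norris→Alpha 132, Farrow→Alpha 110, Elton→Alpha 221, York→Alpha 44. Service 955; fixed 620; total 1575.
{Charlie}: service 1151 + fixed 609 = 1760
{Bravo}: service 991 + fixed 862 = 1853
{Alpha, Bravo, Charlie}: Largo→Bravo 96, Tring→Alpha 154, Calder→Alpha 54, Milton→Alpha 80, Norris→Bravo 120, Farrow→Alpha 110, Elton→Bravo 119, York→Alpha 44. Service 777; fixed 2091; total 2868.
No other subset beats 1575.

Open Alpha only; minimum total cost 1575.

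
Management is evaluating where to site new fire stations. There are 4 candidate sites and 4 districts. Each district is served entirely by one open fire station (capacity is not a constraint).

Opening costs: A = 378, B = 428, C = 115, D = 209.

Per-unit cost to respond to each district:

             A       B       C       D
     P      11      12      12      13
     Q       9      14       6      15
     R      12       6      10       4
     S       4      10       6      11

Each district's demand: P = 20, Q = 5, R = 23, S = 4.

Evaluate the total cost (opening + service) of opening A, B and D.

Total cost: 1388

Each district is assigned to its cheapest site among the open ones.
{A, B, D}: P→A 11·20=220, Q→A 9·5=45, R→D 4·23=92, S→A 4·4=16. Service 373; fixed 1015; total 1388.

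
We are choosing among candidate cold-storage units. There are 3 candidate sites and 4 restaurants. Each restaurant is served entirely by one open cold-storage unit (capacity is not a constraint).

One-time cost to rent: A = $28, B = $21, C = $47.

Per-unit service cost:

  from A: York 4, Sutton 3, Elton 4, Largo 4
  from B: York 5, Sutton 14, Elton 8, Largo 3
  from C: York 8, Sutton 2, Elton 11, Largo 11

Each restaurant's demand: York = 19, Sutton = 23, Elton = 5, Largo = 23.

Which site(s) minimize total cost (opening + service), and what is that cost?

Open A and B; minimum total cost 283.

For any fixed open set, each restaurant goes to its cheapest open site; total = fixed + service.
{A, B}: York→A 4·19=76, Sutton→A 3·23=69, Elton→A 4·5=20, Largo→B 3·23=69. Service 234; fixed 49; total 283.
{A}: service 257 + fixed 28 = 285
{A, B, C}: service 211 + fixed 96 = 307
{B}: service 526 + fixed 21 = 547
No other subset beats 283.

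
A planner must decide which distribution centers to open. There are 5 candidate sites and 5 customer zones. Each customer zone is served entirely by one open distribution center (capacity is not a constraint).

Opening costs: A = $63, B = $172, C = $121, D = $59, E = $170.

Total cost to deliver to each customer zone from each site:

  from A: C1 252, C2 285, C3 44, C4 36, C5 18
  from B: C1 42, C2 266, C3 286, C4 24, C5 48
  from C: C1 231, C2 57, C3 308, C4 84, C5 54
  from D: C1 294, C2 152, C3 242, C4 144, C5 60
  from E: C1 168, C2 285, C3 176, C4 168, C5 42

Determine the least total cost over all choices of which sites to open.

For any fixed open set, each customer zone goes to its cheapest open site; total = fixed + service.
{A, B, C}: C1→B 42, C2→C 57, C3→A 44, C4→B 24, C5→A 18. Service 185; fixed 356; total 541.
{A, C}: service 386 + fixed 184 = 570
{A, B, D}: service 280 + fixed 294 = 574
{A, B, C, D, E}: service 185 + fixed 585 = 770
No other subset beats 541.

Minimum total cost: 541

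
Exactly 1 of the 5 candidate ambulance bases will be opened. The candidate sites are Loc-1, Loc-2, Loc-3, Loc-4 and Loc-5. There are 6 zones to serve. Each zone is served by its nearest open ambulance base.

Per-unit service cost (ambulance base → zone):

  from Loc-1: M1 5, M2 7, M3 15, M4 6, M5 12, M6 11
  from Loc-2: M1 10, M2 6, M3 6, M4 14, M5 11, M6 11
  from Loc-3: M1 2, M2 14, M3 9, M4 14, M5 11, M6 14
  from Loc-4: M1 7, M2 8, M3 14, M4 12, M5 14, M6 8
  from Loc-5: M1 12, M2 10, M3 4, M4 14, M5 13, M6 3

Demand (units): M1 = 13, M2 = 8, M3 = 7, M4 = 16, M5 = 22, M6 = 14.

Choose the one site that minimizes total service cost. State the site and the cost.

With exactly 1 open, each zone uses its cheapest among the chosen.
{Loc-1}: M1→Loc-1 5·13=65, M2→Loc-1 7·8=56, M3→Loc-1 15·7=105, M4→Loc-1 6·16=96, M5→Loc-1 12·22=264, M6→Loc-1 11·14=154. Service cost 740.
{Loc-5}: service cost 816
{Loc-2}: service cost 840
Among all 5 size-1 choices, {Loc-1} is lowest.

Choose Loc-1 only; total service cost 740.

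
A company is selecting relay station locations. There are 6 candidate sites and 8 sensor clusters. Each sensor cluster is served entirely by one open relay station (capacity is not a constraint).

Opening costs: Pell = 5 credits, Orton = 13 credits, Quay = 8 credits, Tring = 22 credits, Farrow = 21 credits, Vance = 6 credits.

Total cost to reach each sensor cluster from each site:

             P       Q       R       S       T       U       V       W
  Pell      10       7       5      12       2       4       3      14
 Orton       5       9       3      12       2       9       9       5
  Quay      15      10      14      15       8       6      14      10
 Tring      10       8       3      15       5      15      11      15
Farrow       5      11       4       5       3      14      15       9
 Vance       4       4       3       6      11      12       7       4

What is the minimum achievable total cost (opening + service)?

For any fixed open set, each sensor cluster goes to its cheapest open site; total = fixed + service.
{Pell, Vance}: P→Vance 4, Q→Vance 4, R→Vance 3, S→Vance 6, T→Pell 2, U→Pell 4, V→Pell 3, W→Vance 4. Service 30; fixed 11; total 41.
{Pell, Quay, Vance}: P→Vance 4, Q→Vance 4, R→Vance 3, S→Vance 6, T→Pell 2, U→Pell 4, V→Pell 3, W→Vance 4. Service 30; fixed 19; total 49.
{Pell, Orton, Vance}: service 30 + fixed 24 = 54
{Pell, Orton, Quay, Tring, Farrow, Vance}: P→Vance 4, Q→Vance 4, R→Orton 3, S→Farrow 5, T→Pell 2, U→Pell 4, V→Pell 3, W→Vance 4. Service 29; fixed 75; total 104.
No other subset beats 41.

Minimum total cost: 41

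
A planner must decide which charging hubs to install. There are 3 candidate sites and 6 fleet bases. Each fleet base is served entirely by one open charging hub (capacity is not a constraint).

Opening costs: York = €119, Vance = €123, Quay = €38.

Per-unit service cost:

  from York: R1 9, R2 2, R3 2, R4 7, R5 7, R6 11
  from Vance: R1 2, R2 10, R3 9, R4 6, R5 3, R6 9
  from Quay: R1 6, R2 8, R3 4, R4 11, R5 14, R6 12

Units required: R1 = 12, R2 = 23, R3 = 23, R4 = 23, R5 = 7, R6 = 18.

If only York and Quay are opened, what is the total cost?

Total cost: 729

Each fleet base is assigned to its cheapest site among the open ones.
{York, Quay}: R1→Quay 6·12=72, R2→York 2·23=46, R3→York 2·23=46, R4→York 7·23=161, R5→York 7·7=49, R6→York 11·18=198. Service 572; fixed 157; total 729.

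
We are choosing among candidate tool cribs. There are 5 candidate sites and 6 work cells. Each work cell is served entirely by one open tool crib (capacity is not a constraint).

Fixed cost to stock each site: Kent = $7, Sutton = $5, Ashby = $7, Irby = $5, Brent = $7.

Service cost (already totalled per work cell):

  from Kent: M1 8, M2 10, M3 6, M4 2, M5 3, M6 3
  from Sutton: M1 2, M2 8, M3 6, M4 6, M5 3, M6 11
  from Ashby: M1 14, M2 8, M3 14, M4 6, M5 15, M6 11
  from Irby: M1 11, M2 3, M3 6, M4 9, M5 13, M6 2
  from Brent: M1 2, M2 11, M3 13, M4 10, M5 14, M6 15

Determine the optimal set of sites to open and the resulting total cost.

Open Sutton and Irby; minimum total cost 32.

For any fixed open set, each work cell goes to its cheapest open site; total = fixed + service.
{Sutton, Irby}: M1→Sutton 2, M2→Irby 3, M3→Sutton 6, M4→Sutton 6, M5→Sutton 3, M6→Irby 2. Service 22; fixed 10; total 32.
{Kent, Sutton, Irby}: M1→Sutton 2, M2→Irby 3, M3→Kent 6, M4→Kent 2, M5→Kent 3, M6→Irby 2. Service 18; fixed 17; total 35.
{Kent, Sutton}: service 24 + fixed 12 = 36
{Kent, Sutton, Ashby, Irby, Brent}: service 18 + fixed 31 = 49
No other subset beats 32.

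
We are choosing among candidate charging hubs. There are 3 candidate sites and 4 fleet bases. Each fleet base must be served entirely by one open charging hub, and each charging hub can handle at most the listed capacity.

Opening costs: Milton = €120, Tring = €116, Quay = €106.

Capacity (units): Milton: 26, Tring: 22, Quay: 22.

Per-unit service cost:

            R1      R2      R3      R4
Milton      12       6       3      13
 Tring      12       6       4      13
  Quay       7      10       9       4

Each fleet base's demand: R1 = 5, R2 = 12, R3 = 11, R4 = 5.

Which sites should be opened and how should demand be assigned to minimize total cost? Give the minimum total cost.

Open {Milton, Quay}: R1→Quay 7·5=35, R2→Milton 6·12=72, R3→Milton 3·11=33, R4→Quay 4·5=20.
Loads: Milton carries 23/26, Quay carries 10/22. Service 160; fixed 226; total 386.
Next best feasible plan costs 434.

Minimum total cost: 386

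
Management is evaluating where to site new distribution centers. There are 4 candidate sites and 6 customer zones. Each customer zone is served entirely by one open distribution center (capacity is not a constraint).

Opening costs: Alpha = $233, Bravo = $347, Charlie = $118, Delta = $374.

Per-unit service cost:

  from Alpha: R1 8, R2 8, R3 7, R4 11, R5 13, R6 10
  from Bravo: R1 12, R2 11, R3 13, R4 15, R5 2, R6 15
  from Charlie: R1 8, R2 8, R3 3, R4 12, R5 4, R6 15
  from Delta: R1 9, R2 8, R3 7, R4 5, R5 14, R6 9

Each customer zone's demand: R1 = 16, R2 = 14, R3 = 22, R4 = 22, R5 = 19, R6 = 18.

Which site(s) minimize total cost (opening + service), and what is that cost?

For any fixed open set, each customer zone goes to its cheapest open site; total = fixed + service.
{Charlie}: R1→Charlie 8·16=128, R2→Charlie 8·14=112, R3→Charlie 3·22=66, R4→Charlie 12·22=264, R5→Charlie 4·19=76, R6→Charlie 15·18=270. Service 916; fixed 118; total 1034.
{Charlie, Delta}: R1→Charlie 8·16=128, R2→Charlie 8·14=112, R3→Charlie 3·22=66, R4→Delta 5·22=110, R5→Charlie 4·19=76, R6→Delta 9·18=162. Service 654; fixed 492; total 1146.
{Alpha, Charlie}: service 804 + fixed 351 = 1155
{Alpha, Bravo, Charlie, Delta}: R1→Alpha 8·16=128, R2→Alpha 8·14=112, R3→Charlie 3·22=66, R4→Delta 5·22=110, R5→Bravo 2·19=38, R6→Delta 9·18=162. Service 616; fixed 1072; total 1688.
No other subset beats 1034.

Open Charlie only; minimum total cost 1034.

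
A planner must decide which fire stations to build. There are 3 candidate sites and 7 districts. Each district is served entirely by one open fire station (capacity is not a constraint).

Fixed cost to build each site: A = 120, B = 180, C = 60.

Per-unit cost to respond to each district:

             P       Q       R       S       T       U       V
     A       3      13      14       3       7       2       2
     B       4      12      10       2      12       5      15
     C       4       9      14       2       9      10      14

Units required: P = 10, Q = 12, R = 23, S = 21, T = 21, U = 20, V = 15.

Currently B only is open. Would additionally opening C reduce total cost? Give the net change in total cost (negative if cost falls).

Current service cost with {B}: 1033.
Adding C: each district re-picks its cheapest; new service cost 919, saving 114.
Extra fixed cost: 60. Net change = 60 − 114 = -54.
(Totals: 1213 → 1159.)

Yes — net change −54 (cost falls by 54).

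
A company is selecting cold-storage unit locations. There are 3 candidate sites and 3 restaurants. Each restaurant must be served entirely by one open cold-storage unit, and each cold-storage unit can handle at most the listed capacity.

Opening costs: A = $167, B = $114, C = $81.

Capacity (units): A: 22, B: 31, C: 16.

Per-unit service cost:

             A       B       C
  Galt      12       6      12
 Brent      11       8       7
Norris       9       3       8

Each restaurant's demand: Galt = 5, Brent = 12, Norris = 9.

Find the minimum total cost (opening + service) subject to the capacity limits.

Minimum total cost: 267

Open {B}: Galt→B 6·5=30, Brent→B 8·12=96, Norris→B 3·9=27.
Loads: B carries 26/31. Service 153; fixed 114; total 267.
Next best feasible plan costs 336.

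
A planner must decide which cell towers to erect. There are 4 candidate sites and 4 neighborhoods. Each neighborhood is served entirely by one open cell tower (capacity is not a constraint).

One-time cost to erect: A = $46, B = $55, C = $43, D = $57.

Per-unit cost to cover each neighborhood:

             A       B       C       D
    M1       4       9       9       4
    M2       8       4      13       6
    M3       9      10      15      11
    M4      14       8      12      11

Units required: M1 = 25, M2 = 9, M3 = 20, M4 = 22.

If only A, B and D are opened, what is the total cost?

Each neighborhood is assigned to its cheapest site among the open ones.
{A, B, D}: M1→A 4·25=100, M2→B 4·9=36, M3→A 9·20=180, M4→B 8·22=176. Service 492; fixed 158; total 650.

Total cost: 650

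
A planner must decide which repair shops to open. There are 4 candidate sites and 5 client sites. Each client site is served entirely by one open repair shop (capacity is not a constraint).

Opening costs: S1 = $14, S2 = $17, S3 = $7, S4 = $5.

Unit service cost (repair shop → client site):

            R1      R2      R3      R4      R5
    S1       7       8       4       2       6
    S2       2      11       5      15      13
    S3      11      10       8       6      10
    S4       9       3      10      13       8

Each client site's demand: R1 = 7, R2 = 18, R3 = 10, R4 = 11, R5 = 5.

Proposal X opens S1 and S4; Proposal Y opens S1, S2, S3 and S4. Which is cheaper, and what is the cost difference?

Proposal X: {S1, S4}: R1→S1 7·7=49, R2→S4 3·18=54, R3→S1 4·10=40, R4→S1 2·11=22, R5→S1 6·5=30. Service 195; fixed 19; total 214.
Proposal Y: {S1, S2, S3, S4}: R1→S2 2·7=14, R2→S4 3·18=54, R3→S1 4·10=40, R4→S1 2·11=22, R5→S1 6·5=30. Service 160; fixed 43; total 203.
Difference: |214 − 203| = 11.

Proposal Y is cheaper by 11.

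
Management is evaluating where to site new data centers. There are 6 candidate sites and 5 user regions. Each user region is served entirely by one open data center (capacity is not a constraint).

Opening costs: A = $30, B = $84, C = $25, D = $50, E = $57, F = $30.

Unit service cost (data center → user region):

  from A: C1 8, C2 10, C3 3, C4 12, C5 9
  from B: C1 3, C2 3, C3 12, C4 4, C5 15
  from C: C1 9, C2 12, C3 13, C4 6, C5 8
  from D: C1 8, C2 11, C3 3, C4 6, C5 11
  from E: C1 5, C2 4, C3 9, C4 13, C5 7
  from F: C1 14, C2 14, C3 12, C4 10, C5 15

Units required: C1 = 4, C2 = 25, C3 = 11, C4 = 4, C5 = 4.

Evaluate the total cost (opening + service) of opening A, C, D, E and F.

Total cost: 397

Each user region is assigned to its cheapest site among the open ones.
{A, C, D, E, F}: C1→E 5·4=20, C2→E 4·25=100, C3→A 3·11=33, C4→C 6·4=24, C5→E 7·4=28. Service 205; fixed 192; total 397.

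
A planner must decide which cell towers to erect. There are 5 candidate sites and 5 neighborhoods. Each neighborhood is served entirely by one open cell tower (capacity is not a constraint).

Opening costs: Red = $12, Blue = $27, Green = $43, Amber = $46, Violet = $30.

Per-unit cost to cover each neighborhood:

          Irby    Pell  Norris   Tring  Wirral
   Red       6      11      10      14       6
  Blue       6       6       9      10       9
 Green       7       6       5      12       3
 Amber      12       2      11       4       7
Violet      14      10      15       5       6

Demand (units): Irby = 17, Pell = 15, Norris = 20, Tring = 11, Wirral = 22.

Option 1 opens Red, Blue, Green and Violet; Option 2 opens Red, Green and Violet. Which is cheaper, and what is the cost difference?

Option 2 is cheaper by 27.

Option 1: {Red, Blue, Green, Violet}: Irby→Red 6·17=102, Pell→Blue 6·15=90, Norris→Green 5·20=100, Tring→Violet 5·11=55, Wirral→Green 3·22=66. Service 413; fixed 112; total 525.
Option 2: {Red, Green, Violet}: Irby→Red 6·17=102, Pell→Green 6·15=90, Norris→Green 5·20=100, Tring→Violet 5·11=55, Wirral→Green 3·22=66. Service 413; fixed 85; total 498.
Difference: |525 − 498| = 27.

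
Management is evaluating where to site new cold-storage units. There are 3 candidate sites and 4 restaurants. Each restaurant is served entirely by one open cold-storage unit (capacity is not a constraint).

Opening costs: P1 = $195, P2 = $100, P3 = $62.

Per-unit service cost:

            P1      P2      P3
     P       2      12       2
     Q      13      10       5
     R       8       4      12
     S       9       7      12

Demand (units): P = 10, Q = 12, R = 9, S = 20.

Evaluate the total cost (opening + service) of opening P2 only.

Each restaurant is assigned to its cheapest site among the open ones.
{P2}: P→P2 12·10=120, Q→P2 10·12=120, R→P2 4·9=36, S→P2 7·20=140. Service 416; fixed 100; total 516.

Total cost: 516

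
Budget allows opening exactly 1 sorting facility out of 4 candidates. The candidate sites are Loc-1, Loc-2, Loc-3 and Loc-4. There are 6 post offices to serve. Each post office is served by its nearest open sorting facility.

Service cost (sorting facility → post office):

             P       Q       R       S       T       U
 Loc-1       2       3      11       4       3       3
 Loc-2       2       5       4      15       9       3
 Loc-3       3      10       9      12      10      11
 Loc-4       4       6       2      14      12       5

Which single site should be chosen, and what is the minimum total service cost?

Choose Loc-1 only; total service cost 26.

With exactly 1 open, each post office uses its cheapest among the chosen.
{Loc-1}: P→Loc-1 2, Q→Loc-1 3, R→Loc-1 11, S→Loc-1 4, T→Loc-1 3, U→Loc-1 3. Service cost 26.
{Loc-2}: service cost 38
{Loc-4}: service cost 43
Among all 4 size-1 choices, {Loc-1} is lowest.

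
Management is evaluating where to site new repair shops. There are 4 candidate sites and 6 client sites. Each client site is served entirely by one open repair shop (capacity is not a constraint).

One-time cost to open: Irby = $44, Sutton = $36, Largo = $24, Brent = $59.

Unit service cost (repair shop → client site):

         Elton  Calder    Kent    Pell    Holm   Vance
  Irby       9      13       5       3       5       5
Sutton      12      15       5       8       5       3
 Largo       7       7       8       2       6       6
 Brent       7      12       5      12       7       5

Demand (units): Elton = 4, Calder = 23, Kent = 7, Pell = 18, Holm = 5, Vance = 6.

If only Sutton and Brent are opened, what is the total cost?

Each client site is assigned to its cheapest site among the open ones.
{Sutton, Brent}: Elton→Brent 7·4=28, Calder→Brent 12·23=276, Kent→Sutton 5·7=35, Pell→Sutton 8·18=144, Holm→Sutton 5·5=25, Vance→Sutton 3·6=18. Service 526; fixed 95; total 621.

Total cost: 621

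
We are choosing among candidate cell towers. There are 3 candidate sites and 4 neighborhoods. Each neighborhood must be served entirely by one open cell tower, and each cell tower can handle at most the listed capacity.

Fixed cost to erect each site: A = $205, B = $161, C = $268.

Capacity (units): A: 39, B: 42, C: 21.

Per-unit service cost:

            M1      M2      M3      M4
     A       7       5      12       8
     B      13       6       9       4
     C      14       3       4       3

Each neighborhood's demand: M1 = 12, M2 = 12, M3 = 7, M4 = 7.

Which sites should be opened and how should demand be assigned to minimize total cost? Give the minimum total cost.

Minimum total cost: 480

Open {B}: M1→B 13·12=156, M2→B 6·12=72, M3→B 9·7=63, M4→B 4·7=28.
Loads: B carries 38/42. Service 319; fixed 161; total 480.
Next best feasible plan costs 489.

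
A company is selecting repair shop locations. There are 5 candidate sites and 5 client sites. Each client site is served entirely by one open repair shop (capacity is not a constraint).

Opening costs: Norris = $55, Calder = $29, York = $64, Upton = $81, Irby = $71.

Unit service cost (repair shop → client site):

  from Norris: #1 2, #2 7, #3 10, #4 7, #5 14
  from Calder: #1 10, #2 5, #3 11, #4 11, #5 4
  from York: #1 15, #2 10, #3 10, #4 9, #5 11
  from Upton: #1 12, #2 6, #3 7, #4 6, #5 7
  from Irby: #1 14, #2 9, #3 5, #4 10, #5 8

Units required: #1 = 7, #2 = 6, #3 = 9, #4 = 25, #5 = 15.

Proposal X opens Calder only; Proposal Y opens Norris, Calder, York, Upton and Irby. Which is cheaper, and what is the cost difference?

Proposal X: {Calder}: #1→Calder 10·7=70, #2→Calder 5·6=30, #3→Calder 11·9=99, #4→Calder 11·25=275, #5→Calder 4·15=60. Service 534; fixed 29; total 563.
Proposal Y: {Norris, Calder, York, Upton, Irby}: #1→Norris 2·7=14, #2→Calder 5·6=30, #3→Irby 5·9=45, #4→Upton 6·25=150, #5→Calder 4·15=60. Service 299; fixed 300; total 599.
Difference: |563 − 599| = 36.

Proposal X is cheaper by 36.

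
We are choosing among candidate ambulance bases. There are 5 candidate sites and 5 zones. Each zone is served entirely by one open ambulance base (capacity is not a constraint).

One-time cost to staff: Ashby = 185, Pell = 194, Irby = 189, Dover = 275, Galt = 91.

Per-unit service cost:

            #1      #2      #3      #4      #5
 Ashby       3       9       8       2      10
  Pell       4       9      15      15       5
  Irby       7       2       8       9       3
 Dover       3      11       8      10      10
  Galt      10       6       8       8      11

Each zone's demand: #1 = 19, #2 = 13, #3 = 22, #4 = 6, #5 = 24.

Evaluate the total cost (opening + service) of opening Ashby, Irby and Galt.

Each zone is assigned to its cheapest site among the open ones.
{Ashby, Irby, Galt}: #1→Ashby 3·19=57, #2→Irby 2·13=26, #3→Ashby 8·22=176, #4→Ashby 2·6=12, #5→Irby 3·24=72. Service 343; fixed 465; total 808.

Total cost: 808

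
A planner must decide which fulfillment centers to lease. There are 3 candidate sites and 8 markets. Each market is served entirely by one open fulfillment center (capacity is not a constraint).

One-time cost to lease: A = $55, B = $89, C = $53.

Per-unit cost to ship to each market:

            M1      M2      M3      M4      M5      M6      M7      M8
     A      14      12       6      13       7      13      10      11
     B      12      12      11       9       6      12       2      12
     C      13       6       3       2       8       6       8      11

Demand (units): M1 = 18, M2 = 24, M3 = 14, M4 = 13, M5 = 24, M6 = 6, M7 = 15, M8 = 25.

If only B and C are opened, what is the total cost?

Each market is assigned to its cheapest site among the open ones.
{B, C}: M1→B 12·18=216, M2→C 6·24=144, M3→C 3·14=42, M4→C 2·13=26, M5→B 6·24=144, M6→C 6·6=36, M7→B 2·15=30, M8→C 11·25=275. Service 913; fixed 142; total 1055.

Total cost: 1055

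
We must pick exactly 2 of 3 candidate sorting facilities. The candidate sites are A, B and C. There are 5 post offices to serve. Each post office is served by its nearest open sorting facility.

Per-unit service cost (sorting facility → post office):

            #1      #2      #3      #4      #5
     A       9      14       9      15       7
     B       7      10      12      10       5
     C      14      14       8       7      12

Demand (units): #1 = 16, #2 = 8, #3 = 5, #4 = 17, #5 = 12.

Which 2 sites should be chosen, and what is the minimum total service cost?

With exactly 2 open, each post office uses its cheapest among the chosen.
{B, C}: #1→B 7·16=112, #2→B 10·8=80, #3→C 8·5=40, #4→C 7·17=119, #5→B 5·12=60. Service cost 411.
{A, B}: service cost 467
{A, C}: service cost 499
Among all 3 size-2 choices, {B, C} is lowest.

Choose B and C; total service cost 411.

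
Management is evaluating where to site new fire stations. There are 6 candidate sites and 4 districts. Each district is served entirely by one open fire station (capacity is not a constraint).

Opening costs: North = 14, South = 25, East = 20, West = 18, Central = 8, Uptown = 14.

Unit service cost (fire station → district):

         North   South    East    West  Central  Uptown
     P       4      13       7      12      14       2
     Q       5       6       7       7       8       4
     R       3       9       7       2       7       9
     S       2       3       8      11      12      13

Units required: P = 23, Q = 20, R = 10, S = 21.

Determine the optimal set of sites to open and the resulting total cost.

Open North and Uptown; minimum total cost 226.

For any fixed open set, each district goes to its cheapest open site; total = fixed + service.
{North, Uptown}: P→Uptown 2·23=46, Q→Uptown 4·20=80, R→North 3·10=30, S→North 2·21=42. Service 198; fixed 28; total 226.
{North, West, Uptown}: P→Uptown 2·23=46, Q→Uptown 4·20=80, R→West 2·10=20, S→North 2·21=42. Service 188; fixed 46; total 234.
{North, Central, Uptown}: P→Uptown 2·23=46, Q→Uptown 4·20=80, R→North 3·10=30, S→North 2·21=42. Service 198; fixed 36; total 234.
{North, South, East, West, Central, Uptown}: service 188 + fixed 99 = 287
No other subset beats 226.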